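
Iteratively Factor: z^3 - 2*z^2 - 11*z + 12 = (z + 3)*(z^2 - 5*z + 4) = (z - 4)*(z + 3)*(z - 1)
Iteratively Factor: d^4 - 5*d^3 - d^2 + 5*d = (d - 1)*(d^3 - 4*d^2 - 5*d) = (d - 5)*(d - 1)*(d^2 + d) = (d - 5)*(d - 1)*(d + 1)*(d)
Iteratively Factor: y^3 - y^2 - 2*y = (y - 2)*(y^2 + y) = y*(y - 2)*(y + 1)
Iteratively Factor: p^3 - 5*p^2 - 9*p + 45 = (p - 3)*(p^2 - 2*p - 15) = (p - 3)*(p + 3)*(p - 5)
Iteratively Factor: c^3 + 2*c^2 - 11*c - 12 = (c - 3)*(c^2 + 5*c + 4) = (c - 3)*(c + 4)*(c + 1)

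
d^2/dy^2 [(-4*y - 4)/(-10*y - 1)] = 720/(10*y + 1)^3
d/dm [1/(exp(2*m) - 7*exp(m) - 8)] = (7 - 2*exp(m))*exp(m)/(-exp(2*m) + 7*exp(m) + 8)^2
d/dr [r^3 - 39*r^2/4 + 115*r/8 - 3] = 3*r^2 - 39*r/2 + 115/8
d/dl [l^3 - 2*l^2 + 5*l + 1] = 3*l^2 - 4*l + 5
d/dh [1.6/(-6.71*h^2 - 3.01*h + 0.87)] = (21.472*h + 4.816)/(6.71*h^2 + 3.01*h - 0.87)^2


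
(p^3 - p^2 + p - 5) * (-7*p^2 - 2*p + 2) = -7*p^5 + 5*p^4 - 3*p^3 + 31*p^2 + 12*p - 10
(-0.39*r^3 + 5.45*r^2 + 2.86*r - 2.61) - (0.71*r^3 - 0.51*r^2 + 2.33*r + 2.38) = -1.1*r^3 + 5.96*r^2 + 0.53*r - 4.99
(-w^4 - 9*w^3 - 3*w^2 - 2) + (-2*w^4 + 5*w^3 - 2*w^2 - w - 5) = -3*w^4 - 4*w^3 - 5*w^2 - w - 7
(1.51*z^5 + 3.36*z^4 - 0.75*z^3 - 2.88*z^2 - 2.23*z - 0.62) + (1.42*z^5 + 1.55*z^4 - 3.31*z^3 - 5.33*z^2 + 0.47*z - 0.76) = 2.93*z^5 + 4.91*z^4 - 4.06*z^3 - 8.21*z^2 - 1.76*z - 1.38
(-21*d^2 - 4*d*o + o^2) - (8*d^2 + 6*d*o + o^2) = -29*d^2 - 10*d*o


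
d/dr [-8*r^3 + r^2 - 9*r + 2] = -24*r^2 + 2*r - 9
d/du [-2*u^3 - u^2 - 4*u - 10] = -6*u^2 - 2*u - 4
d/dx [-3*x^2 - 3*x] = -6*x - 3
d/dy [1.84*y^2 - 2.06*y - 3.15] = 3.68*y - 2.06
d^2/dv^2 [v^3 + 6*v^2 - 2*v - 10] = 6*v + 12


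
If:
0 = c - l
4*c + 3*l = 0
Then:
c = 0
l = 0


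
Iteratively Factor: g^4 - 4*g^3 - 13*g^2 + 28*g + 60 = (g + 2)*(g^3 - 6*g^2 - g + 30) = (g - 5)*(g + 2)*(g^2 - g - 6) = (g - 5)*(g - 3)*(g + 2)*(g + 2)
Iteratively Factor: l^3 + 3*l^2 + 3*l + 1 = (l + 1)*(l^2 + 2*l + 1) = (l + 1)^2*(l + 1)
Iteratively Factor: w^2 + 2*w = (w + 2)*(w)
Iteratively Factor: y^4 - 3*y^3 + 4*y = (y - 2)*(y^3 - y^2 - 2*y) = (y - 2)^2*(y^2 + y) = (y - 2)^2*(y + 1)*(y)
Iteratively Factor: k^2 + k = (k + 1)*(k)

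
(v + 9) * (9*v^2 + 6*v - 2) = 9*v^3 + 87*v^2 + 52*v - 18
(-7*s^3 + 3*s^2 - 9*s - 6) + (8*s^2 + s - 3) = -7*s^3 + 11*s^2 - 8*s - 9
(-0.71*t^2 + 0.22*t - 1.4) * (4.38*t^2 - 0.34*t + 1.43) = -3.1098*t^4 + 1.205*t^3 - 7.2221*t^2 + 0.7906*t - 2.002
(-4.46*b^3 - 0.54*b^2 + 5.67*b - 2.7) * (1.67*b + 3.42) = -7.4482*b^4 - 16.155*b^3 + 7.6221*b^2 + 14.8824*b - 9.234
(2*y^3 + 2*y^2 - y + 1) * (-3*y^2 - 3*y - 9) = -6*y^5 - 12*y^4 - 21*y^3 - 18*y^2 + 6*y - 9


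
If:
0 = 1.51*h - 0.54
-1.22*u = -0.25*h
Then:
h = 0.36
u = 0.07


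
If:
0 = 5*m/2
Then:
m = 0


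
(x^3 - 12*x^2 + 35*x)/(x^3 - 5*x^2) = (x - 7)/x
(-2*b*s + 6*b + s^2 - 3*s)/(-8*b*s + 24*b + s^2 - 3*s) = (-2*b + s)/(-8*b + s)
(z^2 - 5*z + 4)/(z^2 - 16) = (z - 1)/(z + 4)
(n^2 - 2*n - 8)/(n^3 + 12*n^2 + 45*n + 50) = (n - 4)/(n^2 + 10*n + 25)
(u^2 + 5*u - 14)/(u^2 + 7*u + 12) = (u^2 + 5*u - 14)/(u^2 + 7*u + 12)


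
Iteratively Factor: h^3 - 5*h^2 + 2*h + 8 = (h - 4)*(h^2 - h - 2) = (h - 4)*(h - 2)*(h + 1)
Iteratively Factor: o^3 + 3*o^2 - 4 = (o + 2)*(o^2 + o - 2) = (o - 1)*(o + 2)*(o + 2)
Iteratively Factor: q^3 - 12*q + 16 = (q - 2)*(q^2 + 2*q - 8) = (q - 2)*(q + 4)*(q - 2)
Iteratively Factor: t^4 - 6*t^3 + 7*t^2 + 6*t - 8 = (t - 2)*(t^3 - 4*t^2 - t + 4) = (t - 2)*(t - 1)*(t^2 - 3*t - 4) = (t - 2)*(t - 1)*(t + 1)*(t - 4)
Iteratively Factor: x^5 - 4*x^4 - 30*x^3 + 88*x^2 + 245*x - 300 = (x - 5)*(x^4 + x^3 - 25*x^2 - 37*x + 60) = (x - 5)*(x + 3)*(x^3 - 2*x^2 - 19*x + 20) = (x - 5)^2*(x + 3)*(x^2 + 3*x - 4) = (x - 5)^2*(x - 1)*(x + 3)*(x + 4)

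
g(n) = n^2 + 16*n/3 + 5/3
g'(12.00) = 29.33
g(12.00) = 209.67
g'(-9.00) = -12.67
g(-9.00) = 34.67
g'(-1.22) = 2.89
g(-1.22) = -3.35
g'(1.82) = 8.97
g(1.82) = 14.69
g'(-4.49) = -3.65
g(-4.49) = -2.12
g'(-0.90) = 3.53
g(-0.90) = -2.32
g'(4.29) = 13.91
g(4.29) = 42.95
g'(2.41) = 10.15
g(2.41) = 20.33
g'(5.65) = 16.63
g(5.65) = 63.72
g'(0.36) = 6.05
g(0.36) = 3.72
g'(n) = 2*n + 16/3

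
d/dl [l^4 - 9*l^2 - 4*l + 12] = 4*l^3 - 18*l - 4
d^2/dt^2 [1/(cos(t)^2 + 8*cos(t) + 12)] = 2*(-2*sin(t)^4 + 9*sin(t)^2 + 63*cos(t) - 3*cos(3*t) + 45)/((cos(t) + 2)^3*(cos(t) + 6)^3)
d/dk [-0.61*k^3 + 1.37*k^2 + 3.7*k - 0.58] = -1.83*k^2 + 2.74*k + 3.7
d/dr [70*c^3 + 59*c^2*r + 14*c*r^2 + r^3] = 59*c^2 + 28*c*r + 3*r^2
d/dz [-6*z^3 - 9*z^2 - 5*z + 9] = -18*z^2 - 18*z - 5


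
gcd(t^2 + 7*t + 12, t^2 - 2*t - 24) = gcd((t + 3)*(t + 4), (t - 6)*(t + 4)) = t + 4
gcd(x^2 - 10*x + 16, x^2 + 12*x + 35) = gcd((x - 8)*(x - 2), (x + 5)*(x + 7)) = 1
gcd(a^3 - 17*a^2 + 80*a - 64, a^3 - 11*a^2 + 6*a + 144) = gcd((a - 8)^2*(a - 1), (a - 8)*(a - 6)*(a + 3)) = a - 8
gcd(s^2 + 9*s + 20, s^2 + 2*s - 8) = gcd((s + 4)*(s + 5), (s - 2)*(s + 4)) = s + 4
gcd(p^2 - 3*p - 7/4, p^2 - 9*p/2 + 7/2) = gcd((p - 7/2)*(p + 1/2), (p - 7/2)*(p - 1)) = p - 7/2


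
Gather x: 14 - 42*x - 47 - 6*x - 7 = -48*x - 40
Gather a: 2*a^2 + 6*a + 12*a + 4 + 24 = 2*a^2 + 18*a + 28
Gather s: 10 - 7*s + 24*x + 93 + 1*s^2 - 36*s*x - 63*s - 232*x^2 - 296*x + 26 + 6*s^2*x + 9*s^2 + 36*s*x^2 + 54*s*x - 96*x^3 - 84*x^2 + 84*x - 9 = s^2*(6*x + 10) + s*(36*x^2 + 18*x - 70) - 96*x^3 - 316*x^2 - 188*x + 120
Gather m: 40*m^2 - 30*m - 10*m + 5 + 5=40*m^2 - 40*m + 10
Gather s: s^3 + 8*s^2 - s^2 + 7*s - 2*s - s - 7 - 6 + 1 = s^3 + 7*s^2 + 4*s - 12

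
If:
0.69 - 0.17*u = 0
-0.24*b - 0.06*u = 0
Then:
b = -1.01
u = 4.06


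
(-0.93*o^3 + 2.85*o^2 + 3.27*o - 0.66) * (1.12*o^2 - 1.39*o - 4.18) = -1.0416*o^5 + 4.4847*o^4 + 3.5883*o^3 - 17.1975*o^2 - 12.7512*o + 2.7588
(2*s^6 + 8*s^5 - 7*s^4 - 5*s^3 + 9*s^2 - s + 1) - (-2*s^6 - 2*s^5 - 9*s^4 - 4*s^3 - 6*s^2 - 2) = 4*s^6 + 10*s^5 + 2*s^4 - s^3 + 15*s^2 - s + 3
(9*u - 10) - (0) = 9*u - 10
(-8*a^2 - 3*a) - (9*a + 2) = -8*a^2 - 12*a - 2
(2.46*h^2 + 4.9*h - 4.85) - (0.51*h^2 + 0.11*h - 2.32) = 1.95*h^2 + 4.79*h - 2.53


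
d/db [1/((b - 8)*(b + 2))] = 2*(3 - b)/(b^4 - 12*b^3 + 4*b^2 + 192*b + 256)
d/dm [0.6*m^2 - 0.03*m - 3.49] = 1.2*m - 0.03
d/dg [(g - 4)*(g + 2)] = 2*g - 2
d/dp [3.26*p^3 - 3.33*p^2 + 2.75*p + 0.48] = 9.78*p^2 - 6.66*p + 2.75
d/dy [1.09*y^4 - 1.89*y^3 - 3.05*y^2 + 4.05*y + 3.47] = 4.36*y^3 - 5.67*y^2 - 6.1*y + 4.05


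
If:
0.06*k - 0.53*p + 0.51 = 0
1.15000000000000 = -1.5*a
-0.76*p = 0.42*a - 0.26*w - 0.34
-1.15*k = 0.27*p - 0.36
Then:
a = -0.77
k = 0.08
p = 0.97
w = 0.29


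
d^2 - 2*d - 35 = (d - 7)*(d + 5)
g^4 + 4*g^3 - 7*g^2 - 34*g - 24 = (g - 3)*(g + 1)*(g + 2)*(g + 4)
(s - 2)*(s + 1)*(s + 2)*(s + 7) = s^4 + 8*s^3 + 3*s^2 - 32*s - 28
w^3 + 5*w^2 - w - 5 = (w - 1)*(w + 1)*(w + 5)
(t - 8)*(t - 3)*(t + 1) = t^3 - 10*t^2 + 13*t + 24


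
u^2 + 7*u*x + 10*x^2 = (u + 2*x)*(u + 5*x)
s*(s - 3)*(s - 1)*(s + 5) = s^4 + s^3 - 17*s^2 + 15*s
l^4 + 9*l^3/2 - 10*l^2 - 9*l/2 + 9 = (l - 3/2)*(l - 1)*(l + 1)*(l + 6)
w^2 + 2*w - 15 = (w - 3)*(w + 5)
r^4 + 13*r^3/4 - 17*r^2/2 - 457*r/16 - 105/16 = (r - 3)*(r + 1/4)*(r + 5/2)*(r + 7/2)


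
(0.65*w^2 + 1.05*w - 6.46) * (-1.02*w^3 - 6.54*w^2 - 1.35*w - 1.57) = -0.663*w^5 - 5.322*w^4 - 1.1553*w^3 + 39.8104*w^2 + 7.0725*w + 10.1422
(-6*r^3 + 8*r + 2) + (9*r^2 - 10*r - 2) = -6*r^3 + 9*r^2 - 2*r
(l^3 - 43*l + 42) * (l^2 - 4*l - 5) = l^5 - 4*l^4 - 48*l^3 + 214*l^2 + 47*l - 210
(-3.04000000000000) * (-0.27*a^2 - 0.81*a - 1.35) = 0.8208*a^2 + 2.4624*a + 4.104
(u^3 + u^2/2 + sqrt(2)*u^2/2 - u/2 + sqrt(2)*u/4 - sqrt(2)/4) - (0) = u^3 + u^2/2 + sqrt(2)*u^2/2 - u/2 + sqrt(2)*u/4 - sqrt(2)/4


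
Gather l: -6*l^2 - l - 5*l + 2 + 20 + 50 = -6*l^2 - 6*l + 72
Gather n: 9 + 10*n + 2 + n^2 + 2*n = n^2 + 12*n + 11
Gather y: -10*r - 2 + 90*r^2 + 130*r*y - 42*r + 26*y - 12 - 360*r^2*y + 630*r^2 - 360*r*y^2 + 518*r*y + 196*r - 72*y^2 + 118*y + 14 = 720*r^2 + 144*r + y^2*(-360*r - 72) + y*(-360*r^2 + 648*r + 144)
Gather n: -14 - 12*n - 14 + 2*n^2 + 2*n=2*n^2 - 10*n - 28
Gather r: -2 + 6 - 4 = 0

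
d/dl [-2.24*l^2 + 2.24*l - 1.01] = 2.24 - 4.48*l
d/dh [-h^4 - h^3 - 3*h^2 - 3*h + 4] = -4*h^3 - 3*h^2 - 6*h - 3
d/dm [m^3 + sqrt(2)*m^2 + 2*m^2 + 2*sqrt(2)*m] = 3*m^2 + 2*sqrt(2)*m + 4*m + 2*sqrt(2)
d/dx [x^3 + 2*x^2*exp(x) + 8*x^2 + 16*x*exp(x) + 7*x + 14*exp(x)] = 2*x^2*exp(x) + 3*x^2 + 20*x*exp(x) + 16*x + 30*exp(x) + 7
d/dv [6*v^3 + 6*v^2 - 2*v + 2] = 18*v^2 + 12*v - 2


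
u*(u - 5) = u^2 - 5*u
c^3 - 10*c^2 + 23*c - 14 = (c - 7)*(c - 2)*(c - 1)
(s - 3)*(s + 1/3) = s^2 - 8*s/3 - 1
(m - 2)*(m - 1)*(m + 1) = m^3 - 2*m^2 - m + 2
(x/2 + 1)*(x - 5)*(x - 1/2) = x^3/2 - 7*x^2/4 - 17*x/4 + 5/2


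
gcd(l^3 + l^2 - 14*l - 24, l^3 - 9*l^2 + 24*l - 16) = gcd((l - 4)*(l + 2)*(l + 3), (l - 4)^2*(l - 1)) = l - 4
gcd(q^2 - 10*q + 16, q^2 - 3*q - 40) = q - 8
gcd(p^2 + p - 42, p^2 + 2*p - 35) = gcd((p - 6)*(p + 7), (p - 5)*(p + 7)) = p + 7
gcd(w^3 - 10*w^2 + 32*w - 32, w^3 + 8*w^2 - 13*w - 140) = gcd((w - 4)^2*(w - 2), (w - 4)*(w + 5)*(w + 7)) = w - 4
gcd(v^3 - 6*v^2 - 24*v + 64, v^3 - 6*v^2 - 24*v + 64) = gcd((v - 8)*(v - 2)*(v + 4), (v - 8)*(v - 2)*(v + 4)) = v^3 - 6*v^2 - 24*v + 64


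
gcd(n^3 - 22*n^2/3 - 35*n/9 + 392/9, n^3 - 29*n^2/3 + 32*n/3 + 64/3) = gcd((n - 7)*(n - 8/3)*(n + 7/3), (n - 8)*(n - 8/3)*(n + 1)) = n - 8/3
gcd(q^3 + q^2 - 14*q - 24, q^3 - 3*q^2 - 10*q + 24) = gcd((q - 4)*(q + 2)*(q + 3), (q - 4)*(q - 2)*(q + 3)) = q^2 - q - 12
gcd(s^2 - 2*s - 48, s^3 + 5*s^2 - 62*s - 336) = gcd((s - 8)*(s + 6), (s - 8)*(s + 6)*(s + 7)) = s^2 - 2*s - 48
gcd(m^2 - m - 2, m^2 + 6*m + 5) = m + 1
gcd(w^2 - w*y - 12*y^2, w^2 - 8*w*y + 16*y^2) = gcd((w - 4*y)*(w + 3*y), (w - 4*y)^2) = -w + 4*y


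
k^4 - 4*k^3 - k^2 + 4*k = k*(k - 4)*(k - 1)*(k + 1)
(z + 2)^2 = z^2 + 4*z + 4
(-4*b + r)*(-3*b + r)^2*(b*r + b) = -36*b^4*r - 36*b^4 + 33*b^3*r^2 + 33*b^3*r - 10*b^2*r^3 - 10*b^2*r^2 + b*r^4 + b*r^3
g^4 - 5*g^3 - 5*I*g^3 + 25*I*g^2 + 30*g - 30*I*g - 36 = (g - 3)*(g - 2)*(g - 3*I)*(g - 2*I)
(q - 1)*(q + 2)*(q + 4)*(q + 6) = q^4 + 11*q^3 + 32*q^2 + 4*q - 48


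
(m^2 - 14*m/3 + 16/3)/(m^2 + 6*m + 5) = (3*m^2 - 14*m + 16)/(3*(m^2 + 6*m + 5))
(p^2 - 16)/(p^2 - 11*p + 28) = (p + 4)/(p - 7)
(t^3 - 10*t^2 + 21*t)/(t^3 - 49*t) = (t - 3)/(t + 7)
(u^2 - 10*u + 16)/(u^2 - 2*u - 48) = (u - 2)/(u + 6)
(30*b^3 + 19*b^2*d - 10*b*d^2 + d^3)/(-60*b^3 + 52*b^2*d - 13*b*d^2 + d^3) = (-b - d)/(2*b - d)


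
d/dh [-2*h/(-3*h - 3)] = 2/(3*(h + 1)^2)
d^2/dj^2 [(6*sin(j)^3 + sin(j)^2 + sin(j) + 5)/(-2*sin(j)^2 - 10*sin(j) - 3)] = (24*sin(j)^7 + 360*sin(j)^6 + 2456*sin(j)^5 + 2116*sin(j)^4 - 256*sin(j)^3 - 778*sin(j)^2 - 1029*sin(j) - 898)/(10*sin(j) - cos(2*j) + 4)^3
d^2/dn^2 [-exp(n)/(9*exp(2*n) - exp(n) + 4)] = (-2*(18*exp(n) - 1)^2*exp(2*n) + 3*(24*exp(n) - 1)*(9*exp(2*n) - exp(n) + 4)*exp(n) - (9*exp(2*n) - exp(n) + 4)^2)*exp(n)/(9*exp(2*n) - exp(n) + 4)^3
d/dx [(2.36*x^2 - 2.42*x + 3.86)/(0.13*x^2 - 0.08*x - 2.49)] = (0.1258*x^2 - 12.7564*x + 6.3346)/(0.0169*x^4 - 0.0208*x^3 - 0.641*x^2 + 0.3984*x + 6.2001)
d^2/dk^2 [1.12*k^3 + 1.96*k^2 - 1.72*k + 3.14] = 6.72*k + 3.92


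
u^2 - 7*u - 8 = (u - 8)*(u + 1)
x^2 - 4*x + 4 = (x - 2)^2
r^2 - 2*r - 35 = (r - 7)*(r + 5)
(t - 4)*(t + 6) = t^2 + 2*t - 24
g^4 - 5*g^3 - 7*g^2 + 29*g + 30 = (g - 5)*(g - 3)*(g + 1)*(g + 2)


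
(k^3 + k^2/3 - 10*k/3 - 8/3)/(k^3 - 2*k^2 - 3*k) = (3*k^2 - 2*k - 8)/(3*k*(k - 3))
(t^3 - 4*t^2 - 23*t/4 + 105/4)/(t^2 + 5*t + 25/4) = (2*t^2 - 13*t + 21)/(2*t + 5)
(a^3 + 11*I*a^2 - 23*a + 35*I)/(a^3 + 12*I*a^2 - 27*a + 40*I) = (a + 7*I)/(a + 8*I)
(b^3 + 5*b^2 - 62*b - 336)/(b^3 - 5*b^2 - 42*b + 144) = (b + 7)/(b - 3)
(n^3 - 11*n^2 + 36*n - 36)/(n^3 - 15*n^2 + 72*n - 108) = (n - 2)/(n - 6)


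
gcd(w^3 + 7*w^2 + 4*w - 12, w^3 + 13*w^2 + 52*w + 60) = w^2 + 8*w + 12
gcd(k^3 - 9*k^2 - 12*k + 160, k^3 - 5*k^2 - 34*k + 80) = k - 8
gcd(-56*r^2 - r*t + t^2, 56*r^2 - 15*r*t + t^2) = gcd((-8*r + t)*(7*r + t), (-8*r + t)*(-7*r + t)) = 8*r - t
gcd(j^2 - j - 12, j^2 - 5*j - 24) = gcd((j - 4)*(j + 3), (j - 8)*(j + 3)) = j + 3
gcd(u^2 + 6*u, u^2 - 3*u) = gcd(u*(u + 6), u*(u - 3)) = u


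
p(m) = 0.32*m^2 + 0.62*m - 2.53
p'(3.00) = 2.54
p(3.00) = 2.21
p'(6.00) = 4.46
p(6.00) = 12.71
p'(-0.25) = 0.46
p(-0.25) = -2.66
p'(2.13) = 1.98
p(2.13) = 0.24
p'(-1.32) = -0.22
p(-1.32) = -2.79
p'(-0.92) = 0.03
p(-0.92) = -2.83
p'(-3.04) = -1.33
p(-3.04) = -1.46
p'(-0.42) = 0.35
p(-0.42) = -2.73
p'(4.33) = 3.39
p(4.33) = 6.15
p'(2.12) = 1.98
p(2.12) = 0.22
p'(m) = 0.64*m + 0.62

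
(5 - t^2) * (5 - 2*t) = 2*t^3 - 5*t^2 - 10*t + 25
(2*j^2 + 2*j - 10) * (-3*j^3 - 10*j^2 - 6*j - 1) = -6*j^5 - 26*j^4 - 2*j^3 + 86*j^2 + 58*j + 10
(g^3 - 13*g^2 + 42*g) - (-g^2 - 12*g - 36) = g^3 - 12*g^2 + 54*g + 36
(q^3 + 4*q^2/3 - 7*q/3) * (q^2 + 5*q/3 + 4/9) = q^5 + 3*q^4 + q^3/3 - 89*q^2/27 - 28*q/27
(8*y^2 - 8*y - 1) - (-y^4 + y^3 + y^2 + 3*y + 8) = y^4 - y^3 + 7*y^2 - 11*y - 9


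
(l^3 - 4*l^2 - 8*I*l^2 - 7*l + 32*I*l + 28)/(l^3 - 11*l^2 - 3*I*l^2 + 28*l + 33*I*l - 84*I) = (l^2 - 8*I*l - 7)/(l^2 - l*(7 + 3*I) + 21*I)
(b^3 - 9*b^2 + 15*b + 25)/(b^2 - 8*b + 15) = (b^2 - 4*b - 5)/(b - 3)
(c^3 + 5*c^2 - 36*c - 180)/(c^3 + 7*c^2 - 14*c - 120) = (c - 6)/(c - 4)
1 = 1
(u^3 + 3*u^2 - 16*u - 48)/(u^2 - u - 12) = u + 4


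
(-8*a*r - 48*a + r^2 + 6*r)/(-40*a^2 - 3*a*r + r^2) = (r + 6)/(5*a + r)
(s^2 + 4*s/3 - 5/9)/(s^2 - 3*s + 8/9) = (3*s + 5)/(3*s - 8)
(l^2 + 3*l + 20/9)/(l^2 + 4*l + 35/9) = (3*l + 4)/(3*l + 7)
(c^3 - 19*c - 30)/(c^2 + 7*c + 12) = (c^2 - 3*c - 10)/(c + 4)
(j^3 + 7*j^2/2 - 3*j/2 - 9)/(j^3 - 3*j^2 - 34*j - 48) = (j - 3/2)/(j - 8)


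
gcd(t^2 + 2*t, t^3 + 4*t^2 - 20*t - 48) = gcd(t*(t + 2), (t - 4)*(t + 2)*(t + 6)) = t + 2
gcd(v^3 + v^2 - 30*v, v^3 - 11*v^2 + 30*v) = v^2 - 5*v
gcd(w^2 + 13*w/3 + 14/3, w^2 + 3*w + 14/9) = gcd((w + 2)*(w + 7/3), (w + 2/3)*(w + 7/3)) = w + 7/3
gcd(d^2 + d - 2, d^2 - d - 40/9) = 1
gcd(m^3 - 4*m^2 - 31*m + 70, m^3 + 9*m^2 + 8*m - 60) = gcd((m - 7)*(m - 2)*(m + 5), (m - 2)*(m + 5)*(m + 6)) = m^2 + 3*m - 10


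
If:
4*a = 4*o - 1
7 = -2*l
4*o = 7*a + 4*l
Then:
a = 5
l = -7/2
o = 21/4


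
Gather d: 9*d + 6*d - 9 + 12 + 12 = 15*d + 15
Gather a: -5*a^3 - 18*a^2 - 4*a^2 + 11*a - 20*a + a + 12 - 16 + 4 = -5*a^3 - 22*a^2 - 8*a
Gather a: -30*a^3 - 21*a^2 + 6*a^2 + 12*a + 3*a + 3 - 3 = -30*a^3 - 15*a^2 + 15*a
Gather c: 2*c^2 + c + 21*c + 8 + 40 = 2*c^2 + 22*c + 48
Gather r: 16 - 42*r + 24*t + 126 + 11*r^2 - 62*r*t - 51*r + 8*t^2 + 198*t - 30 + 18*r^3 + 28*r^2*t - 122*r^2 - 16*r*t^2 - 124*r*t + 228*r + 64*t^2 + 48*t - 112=18*r^3 + r^2*(28*t - 111) + r*(-16*t^2 - 186*t + 135) + 72*t^2 + 270*t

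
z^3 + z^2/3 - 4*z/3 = z*(z - 1)*(z + 4/3)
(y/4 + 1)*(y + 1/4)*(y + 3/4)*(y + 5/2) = y^4/4 + 15*y^3/8 + 267*y^2/64 + 359*y/128 + 15/32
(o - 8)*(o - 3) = o^2 - 11*o + 24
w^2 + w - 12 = (w - 3)*(w + 4)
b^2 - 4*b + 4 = (b - 2)^2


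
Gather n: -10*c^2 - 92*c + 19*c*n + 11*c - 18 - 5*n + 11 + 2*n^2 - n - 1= -10*c^2 - 81*c + 2*n^2 + n*(19*c - 6) - 8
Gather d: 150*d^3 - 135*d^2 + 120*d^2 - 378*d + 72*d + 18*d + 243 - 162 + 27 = 150*d^3 - 15*d^2 - 288*d + 108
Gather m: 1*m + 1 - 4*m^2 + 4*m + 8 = -4*m^2 + 5*m + 9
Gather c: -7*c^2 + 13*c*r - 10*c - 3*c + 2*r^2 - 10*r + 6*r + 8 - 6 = -7*c^2 + c*(13*r - 13) + 2*r^2 - 4*r + 2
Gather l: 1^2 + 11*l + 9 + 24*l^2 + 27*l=24*l^2 + 38*l + 10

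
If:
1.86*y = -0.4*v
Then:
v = -4.65*y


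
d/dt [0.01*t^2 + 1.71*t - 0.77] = 0.02*t + 1.71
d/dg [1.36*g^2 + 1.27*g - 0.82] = 2.72*g + 1.27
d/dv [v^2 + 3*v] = 2*v + 3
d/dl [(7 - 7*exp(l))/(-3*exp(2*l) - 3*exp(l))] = 7*(-exp(2*l) + 2*exp(l) + 1)*exp(-l)/(3*(exp(2*l) + 2*exp(l) + 1))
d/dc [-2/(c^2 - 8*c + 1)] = 4*(c - 4)/(c^2 - 8*c + 1)^2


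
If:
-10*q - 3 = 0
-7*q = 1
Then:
No Solution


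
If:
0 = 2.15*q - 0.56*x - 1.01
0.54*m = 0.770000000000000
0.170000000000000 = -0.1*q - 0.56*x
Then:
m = 1.43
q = 0.37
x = -0.37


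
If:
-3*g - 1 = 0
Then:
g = -1/3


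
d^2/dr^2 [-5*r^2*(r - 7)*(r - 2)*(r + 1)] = -100*r^3 + 480*r^2 - 150*r - 140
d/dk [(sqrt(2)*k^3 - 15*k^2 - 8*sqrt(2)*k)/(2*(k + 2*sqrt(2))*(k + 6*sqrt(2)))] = (sqrt(2)*k^4 + 32*k^3 - 40*sqrt(2)*k^2 - 720*k - 192*sqrt(2))/(2*(k^4 + 16*sqrt(2)*k^3 + 176*k^2 + 384*sqrt(2)*k + 576))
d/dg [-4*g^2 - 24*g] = -8*g - 24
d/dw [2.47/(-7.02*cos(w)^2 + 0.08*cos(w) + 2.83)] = (0.1976 - 34.6788*cos(w))*sin(w)/(-7.02*cos(w)^2 + 0.08*cos(w) + 2.83)^2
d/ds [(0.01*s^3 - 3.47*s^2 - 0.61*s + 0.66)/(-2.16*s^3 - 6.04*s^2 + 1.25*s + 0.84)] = (1.38777878078145e-17*s^5 - 7.5556*s^4 - 2.6102*s^3 - 3.7199*s^2 + 2.1432*s - 1.3374)/(4.6656*s^6 + 26.0928*s^5 + 31.0816*s^4 - 18.7288*s^3 - 8.5847*s^2 + 2.1*s + 0.7056)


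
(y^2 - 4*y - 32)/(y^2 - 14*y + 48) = (y + 4)/(y - 6)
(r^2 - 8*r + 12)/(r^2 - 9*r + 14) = (r - 6)/(r - 7)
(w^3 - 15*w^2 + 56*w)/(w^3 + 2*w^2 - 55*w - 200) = w*(w - 7)/(w^2 + 10*w + 25)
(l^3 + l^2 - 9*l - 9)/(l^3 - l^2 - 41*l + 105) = (l^2 + 4*l + 3)/(l^2 + 2*l - 35)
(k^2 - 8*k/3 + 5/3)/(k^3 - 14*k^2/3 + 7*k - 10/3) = 1/(k - 2)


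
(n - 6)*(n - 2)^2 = n^3 - 10*n^2 + 28*n - 24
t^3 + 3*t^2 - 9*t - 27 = (t - 3)*(t + 3)^2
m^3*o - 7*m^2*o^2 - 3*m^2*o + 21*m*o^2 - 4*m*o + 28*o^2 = (m - 4)*(m - 7*o)*(m*o + o)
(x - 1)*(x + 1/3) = x^2 - 2*x/3 - 1/3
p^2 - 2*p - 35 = (p - 7)*(p + 5)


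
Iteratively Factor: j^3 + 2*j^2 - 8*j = (j - 2)*(j^2 + 4*j) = (j - 2)*(j + 4)*(j)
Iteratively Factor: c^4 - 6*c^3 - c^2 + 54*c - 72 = (c - 3)*(c^3 - 3*c^2 - 10*c + 24) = (c - 3)*(c - 2)*(c^2 - c - 12) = (c - 3)*(c - 2)*(c + 3)*(c - 4)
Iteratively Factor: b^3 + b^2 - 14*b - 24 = (b - 4)*(b^2 + 5*b + 6) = (b - 4)*(b + 3)*(b + 2)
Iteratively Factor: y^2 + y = (y)*(y + 1)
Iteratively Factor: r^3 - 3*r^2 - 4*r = (r + 1)*(r^2 - 4*r) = (r - 4)*(r + 1)*(r)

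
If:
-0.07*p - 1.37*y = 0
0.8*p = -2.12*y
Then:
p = 0.00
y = 0.00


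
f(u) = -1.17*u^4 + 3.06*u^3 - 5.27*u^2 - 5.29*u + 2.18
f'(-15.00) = 18013.31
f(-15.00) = -70662.97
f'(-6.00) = 1399.31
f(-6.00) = -2333.08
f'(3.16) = -94.60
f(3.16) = -87.27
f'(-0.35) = -0.28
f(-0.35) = 3.24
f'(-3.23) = 282.24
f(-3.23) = -266.18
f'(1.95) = -25.64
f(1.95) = -22.40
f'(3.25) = -103.24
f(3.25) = -96.17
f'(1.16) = -12.47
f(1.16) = -8.39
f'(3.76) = -163.91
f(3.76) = -163.40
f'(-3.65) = 383.06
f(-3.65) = -405.18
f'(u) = -4.68*u^3 + 9.18*u^2 - 10.54*u - 5.29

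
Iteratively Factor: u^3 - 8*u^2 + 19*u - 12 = (u - 4)*(u^2 - 4*u + 3) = (u - 4)*(u - 1)*(u - 3)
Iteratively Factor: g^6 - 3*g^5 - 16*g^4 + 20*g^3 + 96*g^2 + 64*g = (g + 2)*(g^5 - 5*g^4 - 6*g^3 + 32*g^2 + 32*g) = (g - 4)*(g + 2)*(g^4 - g^3 - 10*g^2 - 8*g) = (g - 4)^2*(g + 2)*(g^3 + 3*g^2 + 2*g) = g*(g - 4)^2*(g + 2)*(g^2 + 3*g + 2) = g*(g - 4)^2*(g + 2)^2*(g + 1)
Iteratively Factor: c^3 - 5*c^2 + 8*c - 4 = (c - 2)*(c^2 - 3*c + 2) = (c - 2)*(c - 1)*(c - 2)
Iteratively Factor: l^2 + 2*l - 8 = (l - 2)*(l + 4)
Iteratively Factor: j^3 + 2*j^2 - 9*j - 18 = (j - 3)*(j^2 + 5*j + 6) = (j - 3)*(j + 2)*(j + 3)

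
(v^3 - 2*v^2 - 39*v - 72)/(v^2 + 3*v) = v - 5 - 24/v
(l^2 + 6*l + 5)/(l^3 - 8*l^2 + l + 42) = (l^2 + 6*l + 5)/(l^3 - 8*l^2 + l + 42)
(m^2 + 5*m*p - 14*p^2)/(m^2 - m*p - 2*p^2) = (m + 7*p)/(m + p)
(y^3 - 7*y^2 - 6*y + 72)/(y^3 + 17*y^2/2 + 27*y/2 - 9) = 2*(y^2 - 10*y + 24)/(2*y^2 + 11*y - 6)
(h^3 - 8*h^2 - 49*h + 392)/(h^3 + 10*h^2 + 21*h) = (h^2 - 15*h + 56)/(h*(h + 3))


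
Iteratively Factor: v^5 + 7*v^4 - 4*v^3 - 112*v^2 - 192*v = (v - 4)*(v^4 + 11*v^3 + 40*v^2 + 48*v) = (v - 4)*(v + 3)*(v^3 + 8*v^2 + 16*v) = (v - 4)*(v + 3)*(v + 4)*(v^2 + 4*v) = (v - 4)*(v + 3)*(v + 4)^2*(v)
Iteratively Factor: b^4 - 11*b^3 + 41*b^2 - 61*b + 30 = (b - 2)*(b^3 - 9*b^2 + 23*b - 15) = (b - 3)*(b - 2)*(b^2 - 6*b + 5) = (b - 5)*(b - 3)*(b - 2)*(b - 1)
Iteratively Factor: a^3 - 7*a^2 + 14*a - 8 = (a - 2)*(a^2 - 5*a + 4) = (a - 4)*(a - 2)*(a - 1)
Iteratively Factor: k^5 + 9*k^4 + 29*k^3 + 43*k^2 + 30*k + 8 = (k + 2)*(k^4 + 7*k^3 + 15*k^2 + 13*k + 4) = (k + 2)*(k + 4)*(k^3 + 3*k^2 + 3*k + 1) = (k + 1)*(k + 2)*(k + 4)*(k^2 + 2*k + 1) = (k + 1)^2*(k + 2)*(k + 4)*(k + 1)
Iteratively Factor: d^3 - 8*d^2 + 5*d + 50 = (d - 5)*(d^2 - 3*d - 10) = (d - 5)^2*(d + 2)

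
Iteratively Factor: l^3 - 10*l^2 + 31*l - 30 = (l - 5)*(l^2 - 5*l + 6) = (l - 5)*(l - 2)*(l - 3)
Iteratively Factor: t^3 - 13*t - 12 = (t + 1)*(t^2 - t - 12) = (t - 4)*(t + 1)*(t + 3)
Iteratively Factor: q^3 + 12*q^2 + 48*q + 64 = (q + 4)*(q^2 + 8*q + 16) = (q + 4)^2*(q + 4)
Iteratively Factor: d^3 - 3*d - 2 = (d + 1)*(d^2 - d - 2) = (d + 1)^2*(d - 2)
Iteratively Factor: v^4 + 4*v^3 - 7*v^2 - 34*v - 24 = (v + 4)*(v^3 - 7*v - 6) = (v - 3)*(v + 4)*(v^2 + 3*v + 2) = (v - 3)*(v + 1)*(v + 4)*(v + 2)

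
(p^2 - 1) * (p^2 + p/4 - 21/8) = p^4 + p^3/4 - 29*p^2/8 - p/4 + 21/8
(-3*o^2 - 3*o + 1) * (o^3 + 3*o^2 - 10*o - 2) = -3*o^5 - 12*o^4 + 22*o^3 + 39*o^2 - 4*o - 2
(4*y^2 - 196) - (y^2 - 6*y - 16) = 3*y^2 + 6*y - 180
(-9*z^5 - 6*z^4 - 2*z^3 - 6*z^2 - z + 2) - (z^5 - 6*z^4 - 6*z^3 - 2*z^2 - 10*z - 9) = -10*z^5 + 4*z^3 - 4*z^2 + 9*z + 11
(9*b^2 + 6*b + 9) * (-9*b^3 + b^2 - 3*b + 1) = -81*b^5 - 45*b^4 - 102*b^3 - 21*b + 9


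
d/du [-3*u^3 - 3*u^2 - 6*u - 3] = -9*u^2 - 6*u - 6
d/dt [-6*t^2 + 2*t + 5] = 2 - 12*t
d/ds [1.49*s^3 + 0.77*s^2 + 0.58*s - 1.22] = 4.47*s^2 + 1.54*s + 0.58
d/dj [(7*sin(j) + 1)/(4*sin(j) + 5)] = 31*cos(j)/(4*sin(j) + 5)^2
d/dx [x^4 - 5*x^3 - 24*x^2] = x*(4*x^2 - 15*x - 48)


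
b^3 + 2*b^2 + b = b*(b + 1)^2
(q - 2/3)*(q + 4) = q^2 + 10*q/3 - 8/3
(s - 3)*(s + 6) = s^2 + 3*s - 18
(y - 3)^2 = y^2 - 6*y + 9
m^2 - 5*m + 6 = (m - 3)*(m - 2)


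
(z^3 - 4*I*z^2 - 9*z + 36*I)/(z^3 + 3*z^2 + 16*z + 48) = (z - 3)/(z + 4*I)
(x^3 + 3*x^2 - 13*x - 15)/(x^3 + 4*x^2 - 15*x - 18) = (x + 5)/(x + 6)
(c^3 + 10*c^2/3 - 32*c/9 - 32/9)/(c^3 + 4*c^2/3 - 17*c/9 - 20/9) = (3*c^2 + 14*c + 8)/(3*c^2 + 8*c + 5)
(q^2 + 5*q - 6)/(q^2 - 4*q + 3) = (q + 6)/(q - 3)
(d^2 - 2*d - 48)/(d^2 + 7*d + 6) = (d - 8)/(d + 1)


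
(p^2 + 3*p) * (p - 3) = p^3 - 9*p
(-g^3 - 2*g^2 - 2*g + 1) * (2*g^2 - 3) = -2*g^5 - 4*g^4 - g^3 + 8*g^2 + 6*g - 3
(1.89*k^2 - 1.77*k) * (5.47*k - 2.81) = 10.3383*k^3 - 14.9928*k^2 + 4.9737*k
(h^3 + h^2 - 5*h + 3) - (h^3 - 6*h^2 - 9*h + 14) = 7*h^2 + 4*h - 11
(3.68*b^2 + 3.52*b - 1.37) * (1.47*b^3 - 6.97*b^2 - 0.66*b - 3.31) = 5.4096*b^5 - 20.4752*b^4 - 28.9771*b^3 - 4.9551*b^2 - 10.747*b + 4.5347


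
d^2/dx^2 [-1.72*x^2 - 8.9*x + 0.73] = -3.44000000000000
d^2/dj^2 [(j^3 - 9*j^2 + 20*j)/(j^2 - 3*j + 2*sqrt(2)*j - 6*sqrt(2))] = 4*(5*j^3 + 6*sqrt(2)*j^3 - 54*sqrt(2)*j^2 - 36*j^2 + 108*j + 180*sqrt(2)*j - 180*sqrt(2) - 84)/(j^6 - 9*j^5 + 6*sqrt(2)*j^5 - 54*sqrt(2)*j^4 + 51*j^4 - 243*j^3 + 178*sqrt(2)*j^3 - 306*sqrt(2)*j^2 + 648*j^2 - 648*j + 432*sqrt(2)*j - 432*sqrt(2))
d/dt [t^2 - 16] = 2*t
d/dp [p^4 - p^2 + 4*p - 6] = 4*p^3 - 2*p + 4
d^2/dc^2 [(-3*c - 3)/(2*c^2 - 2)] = -3/(c^3 - 3*c^2 + 3*c - 1)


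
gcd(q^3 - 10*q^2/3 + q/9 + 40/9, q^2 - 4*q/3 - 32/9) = q - 8/3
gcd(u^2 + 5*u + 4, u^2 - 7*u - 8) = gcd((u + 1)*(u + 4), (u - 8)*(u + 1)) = u + 1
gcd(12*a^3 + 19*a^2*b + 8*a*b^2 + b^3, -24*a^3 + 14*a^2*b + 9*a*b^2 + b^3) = 4*a + b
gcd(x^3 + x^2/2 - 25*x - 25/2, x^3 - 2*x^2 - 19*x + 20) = x - 5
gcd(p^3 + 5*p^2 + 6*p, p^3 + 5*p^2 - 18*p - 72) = p + 3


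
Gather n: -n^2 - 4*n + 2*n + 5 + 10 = -n^2 - 2*n + 15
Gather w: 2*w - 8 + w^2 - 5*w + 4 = w^2 - 3*w - 4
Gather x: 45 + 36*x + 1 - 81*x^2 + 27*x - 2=-81*x^2 + 63*x + 44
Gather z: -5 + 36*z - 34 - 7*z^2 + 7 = -7*z^2 + 36*z - 32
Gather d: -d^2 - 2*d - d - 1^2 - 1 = -d^2 - 3*d - 2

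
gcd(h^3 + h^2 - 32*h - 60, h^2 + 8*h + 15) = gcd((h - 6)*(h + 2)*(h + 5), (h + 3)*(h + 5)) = h + 5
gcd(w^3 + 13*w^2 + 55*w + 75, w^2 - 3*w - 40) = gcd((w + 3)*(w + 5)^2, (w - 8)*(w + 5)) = w + 5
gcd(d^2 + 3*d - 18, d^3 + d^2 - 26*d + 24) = d + 6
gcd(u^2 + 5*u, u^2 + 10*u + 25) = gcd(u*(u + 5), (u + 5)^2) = u + 5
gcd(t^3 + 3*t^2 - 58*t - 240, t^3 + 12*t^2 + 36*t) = t + 6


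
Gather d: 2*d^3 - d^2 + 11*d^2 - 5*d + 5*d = 2*d^3 + 10*d^2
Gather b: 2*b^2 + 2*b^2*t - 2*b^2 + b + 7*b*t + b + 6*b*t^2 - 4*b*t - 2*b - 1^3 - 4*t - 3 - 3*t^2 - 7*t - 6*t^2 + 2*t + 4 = 2*b^2*t + b*(6*t^2 + 3*t) - 9*t^2 - 9*t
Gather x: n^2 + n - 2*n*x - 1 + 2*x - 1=n^2 + n + x*(2 - 2*n) - 2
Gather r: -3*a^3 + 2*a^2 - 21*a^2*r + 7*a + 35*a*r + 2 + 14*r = -3*a^3 + 2*a^2 + 7*a + r*(-21*a^2 + 35*a + 14) + 2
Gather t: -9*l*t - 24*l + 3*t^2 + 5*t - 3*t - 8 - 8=-24*l + 3*t^2 + t*(2 - 9*l) - 16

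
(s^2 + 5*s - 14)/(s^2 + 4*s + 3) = (s^2 + 5*s - 14)/(s^2 + 4*s + 3)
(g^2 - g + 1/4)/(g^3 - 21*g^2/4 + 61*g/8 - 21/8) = 2*(2*g - 1)/(4*g^2 - 19*g + 21)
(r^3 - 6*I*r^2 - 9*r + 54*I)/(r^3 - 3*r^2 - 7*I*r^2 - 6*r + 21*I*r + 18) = (r + 3)/(r - I)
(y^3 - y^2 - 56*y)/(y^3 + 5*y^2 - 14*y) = (y - 8)/(y - 2)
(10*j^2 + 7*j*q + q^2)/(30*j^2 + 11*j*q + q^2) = (2*j + q)/(6*j + q)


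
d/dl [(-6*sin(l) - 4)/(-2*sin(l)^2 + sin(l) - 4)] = 2*(-6*sin(l)^2 - 8*sin(l) + 14)*cos(l)/(-sin(l) - cos(2*l) + 5)^2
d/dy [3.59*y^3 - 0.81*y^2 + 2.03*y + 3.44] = 10.77*y^2 - 1.62*y + 2.03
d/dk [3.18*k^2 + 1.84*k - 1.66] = 6.36*k + 1.84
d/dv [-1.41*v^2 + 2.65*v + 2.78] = 2.65 - 2.82*v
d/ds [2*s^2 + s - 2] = 4*s + 1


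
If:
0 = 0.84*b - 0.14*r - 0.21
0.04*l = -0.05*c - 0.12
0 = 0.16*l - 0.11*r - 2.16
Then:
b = 0.166666666666667*r + 0.25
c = -0.55*r - 13.2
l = 0.6875*r + 13.5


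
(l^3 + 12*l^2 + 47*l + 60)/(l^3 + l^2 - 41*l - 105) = (l + 4)/(l - 7)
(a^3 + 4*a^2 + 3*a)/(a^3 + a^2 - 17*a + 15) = a*(a^2 + 4*a + 3)/(a^3 + a^2 - 17*a + 15)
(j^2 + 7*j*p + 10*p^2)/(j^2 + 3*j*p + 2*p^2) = (j + 5*p)/(j + p)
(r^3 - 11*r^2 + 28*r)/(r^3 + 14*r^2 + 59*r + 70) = r*(r^2 - 11*r + 28)/(r^3 + 14*r^2 + 59*r + 70)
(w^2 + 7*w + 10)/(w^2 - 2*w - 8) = (w + 5)/(w - 4)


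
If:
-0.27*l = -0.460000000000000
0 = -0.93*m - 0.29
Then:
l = 1.70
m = -0.31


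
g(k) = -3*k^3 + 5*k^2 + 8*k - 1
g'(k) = -9*k^2 + 10*k + 8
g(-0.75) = -2.92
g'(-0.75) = -4.56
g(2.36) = 6.30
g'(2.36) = -18.53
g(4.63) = -154.53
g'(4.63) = -138.63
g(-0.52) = -3.39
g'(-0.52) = 0.37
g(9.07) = -1755.54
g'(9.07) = -641.68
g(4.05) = -85.88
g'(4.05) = -99.12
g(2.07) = 10.38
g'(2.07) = -9.86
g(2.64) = -0.23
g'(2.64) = -28.33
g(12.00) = -4369.00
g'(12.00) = -1168.00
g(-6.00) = 779.00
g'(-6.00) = -376.00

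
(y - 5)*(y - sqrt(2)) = y^2 - 5*y - sqrt(2)*y + 5*sqrt(2)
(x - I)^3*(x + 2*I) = x^4 - I*x^3 + 3*x^2 - 5*I*x - 2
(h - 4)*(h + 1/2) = h^2 - 7*h/2 - 2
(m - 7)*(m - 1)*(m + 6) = m^3 - 2*m^2 - 41*m + 42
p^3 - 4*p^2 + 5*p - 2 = (p - 2)*(p - 1)^2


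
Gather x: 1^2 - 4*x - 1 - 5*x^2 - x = -5*x^2 - 5*x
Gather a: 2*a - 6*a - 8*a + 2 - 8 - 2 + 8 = -12*a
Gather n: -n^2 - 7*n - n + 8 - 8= -n^2 - 8*n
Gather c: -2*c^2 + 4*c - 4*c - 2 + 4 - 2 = -2*c^2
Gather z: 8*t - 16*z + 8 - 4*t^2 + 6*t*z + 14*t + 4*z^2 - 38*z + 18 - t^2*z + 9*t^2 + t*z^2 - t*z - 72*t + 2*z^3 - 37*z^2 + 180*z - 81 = 5*t^2 - 50*t + 2*z^3 + z^2*(t - 33) + z*(-t^2 + 5*t + 126) - 55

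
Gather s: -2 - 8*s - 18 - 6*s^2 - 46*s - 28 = -6*s^2 - 54*s - 48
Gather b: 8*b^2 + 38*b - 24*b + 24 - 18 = 8*b^2 + 14*b + 6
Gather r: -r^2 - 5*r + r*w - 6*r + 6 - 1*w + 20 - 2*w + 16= -r^2 + r*(w - 11) - 3*w + 42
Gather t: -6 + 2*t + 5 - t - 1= t - 2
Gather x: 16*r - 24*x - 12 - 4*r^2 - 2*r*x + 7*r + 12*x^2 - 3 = -4*r^2 + 23*r + 12*x^2 + x*(-2*r - 24) - 15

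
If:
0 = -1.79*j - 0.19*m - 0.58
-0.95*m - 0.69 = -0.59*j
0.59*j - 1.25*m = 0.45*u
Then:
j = -0.23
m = -0.87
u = 2.11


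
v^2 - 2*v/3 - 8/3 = (v - 2)*(v + 4/3)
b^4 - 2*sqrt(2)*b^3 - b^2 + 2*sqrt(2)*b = b*(b - 1)*(b + 1)*(b - 2*sqrt(2))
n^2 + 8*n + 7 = (n + 1)*(n + 7)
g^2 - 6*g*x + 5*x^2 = (g - 5*x)*(g - x)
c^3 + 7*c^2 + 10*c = c*(c + 2)*(c + 5)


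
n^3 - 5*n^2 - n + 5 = (n - 5)*(n - 1)*(n + 1)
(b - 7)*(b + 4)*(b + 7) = b^3 + 4*b^2 - 49*b - 196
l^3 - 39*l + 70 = (l - 5)*(l - 2)*(l + 7)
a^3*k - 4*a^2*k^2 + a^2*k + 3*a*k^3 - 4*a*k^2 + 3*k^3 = (a - 3*k)*(a - k)*(a*k + k)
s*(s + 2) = s^2 + 2*s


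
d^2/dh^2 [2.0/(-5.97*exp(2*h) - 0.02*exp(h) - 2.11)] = (-2.0*(11.94*exp(h) + 0.02)*(23.88*exp(h) + 0.04)*exp(h) + (47.76*exp(h) + 0.04)*(5.97*exp(2*h) + 0.02*exp(h) + 2.11))*exp(h)/(5.97*exp(2*h) + 0.02*exp(h) + 2.11)^3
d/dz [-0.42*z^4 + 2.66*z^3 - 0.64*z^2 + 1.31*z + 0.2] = -1.68*z^3 + 7.98*z^2 - 1.28*z + 1.31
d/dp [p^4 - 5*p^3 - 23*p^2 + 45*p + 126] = 4*p^3 - 15*p^2 - 46*p + 45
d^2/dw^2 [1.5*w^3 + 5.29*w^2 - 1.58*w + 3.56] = 9.0*w + 10.58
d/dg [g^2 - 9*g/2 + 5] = 2*g - 9/2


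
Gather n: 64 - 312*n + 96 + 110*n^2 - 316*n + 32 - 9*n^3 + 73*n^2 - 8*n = -9*n^3 + 183*n^2 - 636*n + 192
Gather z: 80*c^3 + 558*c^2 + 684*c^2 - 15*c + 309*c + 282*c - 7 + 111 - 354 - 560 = 80*c^3 + 1242*c^2 + 576*c - 810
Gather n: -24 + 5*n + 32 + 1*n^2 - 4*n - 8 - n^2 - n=0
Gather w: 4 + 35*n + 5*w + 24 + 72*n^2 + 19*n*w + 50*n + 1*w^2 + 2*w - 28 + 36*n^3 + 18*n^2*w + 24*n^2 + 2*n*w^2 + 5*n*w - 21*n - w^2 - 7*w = 36*n^3 + 96*n^2 + 2*n*w^2 + 64*n + w*(18*n^2 + 24*n)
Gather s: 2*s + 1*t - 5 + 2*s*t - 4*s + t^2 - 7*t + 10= s*(2*t - 2) + t^2 - 6*t + 5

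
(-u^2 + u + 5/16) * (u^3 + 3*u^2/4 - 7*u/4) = -u^5 + u^4/4 + 45*u^3/16 - 97*u^2/64 - 35*u/64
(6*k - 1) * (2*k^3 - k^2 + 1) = 12*k^4 - 8*k^3 + k^2 + 6*k - 1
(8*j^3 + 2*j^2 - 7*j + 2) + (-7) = 8*j^3 + 2*j^2 - 7*j - 5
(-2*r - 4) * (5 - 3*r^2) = 6*r^3 + 12*r^2 - 10*r - 20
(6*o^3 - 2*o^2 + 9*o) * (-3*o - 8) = -18*o^4 - 42*o^3 - 11*o^2 - 72*o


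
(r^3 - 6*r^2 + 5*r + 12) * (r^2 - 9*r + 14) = r^5 - 15*r^4 + 73*r^3 - 117*r^2 - 38*r + 168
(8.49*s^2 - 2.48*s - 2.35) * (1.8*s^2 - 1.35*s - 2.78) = 15.282*s^4 - 15.9255*s^3 - 24.4842*s^2 + 10.0669*s + 6.533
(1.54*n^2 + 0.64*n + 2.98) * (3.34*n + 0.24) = 5.1436*n^3 + 2.5072*n^2 + 10.1068*n + 0.7152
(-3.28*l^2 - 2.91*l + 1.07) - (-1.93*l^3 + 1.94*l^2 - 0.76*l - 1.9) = 1.93*l^3 - 5.22*l^2 - 2.15*l + 2.97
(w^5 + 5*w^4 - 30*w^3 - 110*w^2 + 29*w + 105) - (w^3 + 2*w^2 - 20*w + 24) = w^5 + 5*w^4 - 31*w^3 - 112*w^2 + 49*w + 81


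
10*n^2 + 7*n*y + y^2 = (2*n + y)*(5*n + y)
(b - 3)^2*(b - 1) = b^3 - 7*b^2 + 15*b - 9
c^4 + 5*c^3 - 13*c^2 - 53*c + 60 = (c - 3)*(c - 1)*(c + 4)*(c + 5)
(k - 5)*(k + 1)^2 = k^3 - 3*k^2 - 9*k - 5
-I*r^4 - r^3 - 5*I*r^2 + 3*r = r*(r - 3*I)*(r + I)*(-I*r + 1)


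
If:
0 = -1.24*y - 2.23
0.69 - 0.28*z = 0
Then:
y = -1.80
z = 2.46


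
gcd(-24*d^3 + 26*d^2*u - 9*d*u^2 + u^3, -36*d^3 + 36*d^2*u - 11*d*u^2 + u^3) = 6*d^2 - 5*d*u + u^2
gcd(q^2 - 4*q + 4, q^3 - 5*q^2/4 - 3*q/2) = q - 2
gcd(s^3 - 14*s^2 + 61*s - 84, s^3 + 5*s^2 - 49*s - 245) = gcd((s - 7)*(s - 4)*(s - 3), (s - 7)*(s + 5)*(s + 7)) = s - 7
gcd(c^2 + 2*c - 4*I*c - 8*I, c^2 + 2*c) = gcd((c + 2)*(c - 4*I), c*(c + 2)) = c + 2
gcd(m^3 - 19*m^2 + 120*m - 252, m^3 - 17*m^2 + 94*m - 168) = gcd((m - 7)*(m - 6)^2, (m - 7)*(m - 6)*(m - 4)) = m^2 - 13*m + 42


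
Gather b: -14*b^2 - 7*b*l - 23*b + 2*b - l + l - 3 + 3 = -14*b^2 + b*(-7*l - 21)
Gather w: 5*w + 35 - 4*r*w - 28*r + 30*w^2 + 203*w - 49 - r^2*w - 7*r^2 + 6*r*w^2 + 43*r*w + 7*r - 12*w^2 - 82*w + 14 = -7*r^2 - 21*r + w^2*(6*r + 18) + w*(-r^2 + 39*r + 126)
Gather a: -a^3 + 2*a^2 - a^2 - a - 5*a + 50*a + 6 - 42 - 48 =-a^3 + a^2 + 44*a - 84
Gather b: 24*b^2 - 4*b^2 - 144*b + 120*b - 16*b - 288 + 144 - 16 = 20*b^2 - 40*b - 160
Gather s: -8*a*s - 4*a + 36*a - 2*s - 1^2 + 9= 32*a + s*(-8*a - 2) + 8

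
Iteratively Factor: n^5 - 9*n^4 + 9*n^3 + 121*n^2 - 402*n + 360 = (n + 4)*(n^4 - 13*n^3 + 61*n^2 - 123*n + 90) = (n - 5)*(n + 4)*(n^3 - 8*n^2 + 21*n - 18) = (n - 5)*(n - 3)*(n + 4)*(n^2 - 5*n + 6) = (n - 5)*(n - 3)^2*(n + 4)*(n - 2)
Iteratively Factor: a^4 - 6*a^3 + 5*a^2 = (a)*(a^3 - 6*a^2 + 5*a) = a*(a - 1)*(a^2 - 5*a) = a*(a - 5)*(a - 1)*(a)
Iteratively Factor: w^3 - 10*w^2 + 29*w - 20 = (w - 5)*(w^2 - 5*w + 4) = (w - 5)*(w - 1)*(w - 4)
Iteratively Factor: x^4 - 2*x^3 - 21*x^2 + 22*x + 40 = (x + 1)*(x^3 - 3*x^2 - 18*x + 40) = (x - 5)*(x + 1)*(x^2 + 2*x - 8) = (x - 5)*(x + 1)*(x + 4)*(x - 2)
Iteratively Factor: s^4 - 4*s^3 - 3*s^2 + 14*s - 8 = (s + 2)*(s^3 - 6*s^2 + 9*s - 4) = (s - 1)*(s + 2)*(s^2 - 5*s + 4) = (s - 4)*(s - 1)*(s + 2)*(s - 1)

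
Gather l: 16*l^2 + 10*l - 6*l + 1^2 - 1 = 16*l^2 + 4*l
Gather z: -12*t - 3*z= -12*t - 3*z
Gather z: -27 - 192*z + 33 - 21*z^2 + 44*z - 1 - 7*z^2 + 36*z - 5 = -28*z^2 - 112*z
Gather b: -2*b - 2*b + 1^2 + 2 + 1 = 4 - 4*b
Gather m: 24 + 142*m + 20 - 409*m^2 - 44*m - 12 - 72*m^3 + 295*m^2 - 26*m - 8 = -72*m^3 - 114*m^2 + 72*m + 24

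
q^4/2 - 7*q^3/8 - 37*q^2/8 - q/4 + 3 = (q/2 + 1/2)*(q - 4)*(q - 3/4)*(q + 2)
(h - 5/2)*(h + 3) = h^2 + h/2 - 15/2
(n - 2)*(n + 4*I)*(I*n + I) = I*n^3 - 4*n^2 - I*n^2 + 4*n - 2*I*n + 8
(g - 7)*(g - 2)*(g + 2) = g^3 - 7*g^2 - 4*g + 28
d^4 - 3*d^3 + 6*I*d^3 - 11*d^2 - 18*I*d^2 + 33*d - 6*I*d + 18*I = (d - 3)*(d + I)*(d + 2*I)*(d + 3*I)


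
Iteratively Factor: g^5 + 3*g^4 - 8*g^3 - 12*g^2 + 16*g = (g + 4)*(g^4 - g^3 - 4*g^2 + 4*g) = g*(g + 4)*(g^3 - g^2 - 4*g + 4) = g*(g - 2)*(g + 4)*(g^2 + g - 2) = g*(g - 2)*(g + 2)*(g + 4)*(g - 1)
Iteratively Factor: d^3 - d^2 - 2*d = (d + 1)*(d^2 - 2*d) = d*(d + 1)*(d - 2)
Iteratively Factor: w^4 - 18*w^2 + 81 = (w + 3)*(w^3 - 3*w^2 - 9*w + 27) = (w + 3)^2*(w^2 - 6*w + 9) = (w - 3)*(w + 3)^2*(w - 3)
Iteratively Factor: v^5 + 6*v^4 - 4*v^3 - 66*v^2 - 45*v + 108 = (v + 3)*(v^4 + 3*v^3 - 13*v^2 - 27*v + 36) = (v - 3)*(v + 3)*(v^3 + 6*v^2 + 5*v - 12) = (v - 3)*(v + 3)*(v + 4)*(v^2 + 2*v - 3) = (v - 3)*(v - 1)*(v + 3)*(v + 4)*(v + 3)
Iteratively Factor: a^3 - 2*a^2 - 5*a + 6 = (a + 2)*(a^2 - 4*a + 3) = (a - 3)*(a + 2)*(a - 1)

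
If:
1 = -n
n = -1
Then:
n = -1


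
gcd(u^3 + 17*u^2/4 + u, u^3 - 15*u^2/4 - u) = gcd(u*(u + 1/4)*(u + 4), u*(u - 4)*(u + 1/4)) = u^2 + u/4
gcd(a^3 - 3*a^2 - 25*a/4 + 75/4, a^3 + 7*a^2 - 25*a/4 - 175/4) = a^2 - 25/4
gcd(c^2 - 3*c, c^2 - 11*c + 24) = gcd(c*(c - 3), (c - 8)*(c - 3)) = c - 3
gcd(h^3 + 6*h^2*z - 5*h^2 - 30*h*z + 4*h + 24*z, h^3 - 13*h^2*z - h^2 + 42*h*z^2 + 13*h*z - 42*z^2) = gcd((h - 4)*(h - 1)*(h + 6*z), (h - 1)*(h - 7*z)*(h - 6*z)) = h - 1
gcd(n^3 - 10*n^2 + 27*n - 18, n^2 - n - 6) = n - 3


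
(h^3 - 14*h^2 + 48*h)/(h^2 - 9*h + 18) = h*(h - 8)/(h - 3)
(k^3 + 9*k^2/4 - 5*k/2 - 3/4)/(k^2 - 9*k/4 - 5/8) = 2*(k^2 + 2*k - 3)/(2*k - 5)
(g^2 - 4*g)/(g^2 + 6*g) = (g - 4)/(g + 6)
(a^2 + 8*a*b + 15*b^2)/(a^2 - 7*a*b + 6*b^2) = (a^2 + 8*a*b + 15*b^2)/(a^2 - 7*a*b + 6*b^2)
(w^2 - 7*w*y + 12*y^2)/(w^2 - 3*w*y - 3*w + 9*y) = (w - 4*y)/(w - 3)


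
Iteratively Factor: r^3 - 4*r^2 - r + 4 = (r - 1)*(r^2 - 3*r - 4) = (r - 1)*(r + 1)*(r - 4)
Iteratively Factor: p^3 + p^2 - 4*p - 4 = (p + 1)*(p^2 - 4) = (p + 1)*(p + 2)*(p - 2)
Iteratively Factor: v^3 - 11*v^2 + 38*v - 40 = (v - 4)*(v^2 - 7*v + 10) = (v - 4)*(v - 2)*(v - 5)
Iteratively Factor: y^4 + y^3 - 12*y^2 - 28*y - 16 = (y + 2)*(y^3 - y^2 - 10*y - 8) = (y - 4)*(y + 2)*(y^2 + 3*y + 2) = (y - 4)*(y + 2)^2*(y + 1)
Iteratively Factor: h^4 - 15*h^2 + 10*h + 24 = (h + 4)*(h^3 - 4*h^2 + h + 6) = (h - 2)*(h + 4)*(h^2 - 2*h - 3) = (h - 2)*(h + 1)*(h + 4)*(h - 3)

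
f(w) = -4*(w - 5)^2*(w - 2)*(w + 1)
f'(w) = -4*(w - 5)^2*(w - 2) - 4*(w - 5)^2*(w + 1) - 4*(w - 2)*(w + 1)*(2*w - 10)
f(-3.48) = -3909.16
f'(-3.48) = 3211.60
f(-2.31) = -1206.82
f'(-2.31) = 1531.43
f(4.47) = -15.18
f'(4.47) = 48.36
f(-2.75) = -1997.08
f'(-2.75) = 2077.00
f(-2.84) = -2189.55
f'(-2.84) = 2200.92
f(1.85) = 16.97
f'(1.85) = -117.94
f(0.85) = 146.56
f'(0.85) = -118.86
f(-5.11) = -11947.41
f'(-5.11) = 6950.76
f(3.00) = -64.00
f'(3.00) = -16.00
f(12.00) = -25480.00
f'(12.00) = -11788.00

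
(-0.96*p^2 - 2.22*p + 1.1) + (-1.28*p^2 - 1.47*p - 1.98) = -2.24*p^2 - 3.69*p - 0.88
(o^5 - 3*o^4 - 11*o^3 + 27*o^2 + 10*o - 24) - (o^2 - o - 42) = o^5 - 3*o^4 - 11*o^3 + 26*o^2 + 11*o + 18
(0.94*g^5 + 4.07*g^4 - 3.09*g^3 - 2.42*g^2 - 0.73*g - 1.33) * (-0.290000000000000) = -0.2726*g^5 - 1.1803*g^4 + 0.8961*g^3 + 0.7018*g^2 + 0.2117*g + 0.3857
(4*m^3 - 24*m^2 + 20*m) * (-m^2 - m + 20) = -4*m^5 + 20*m^4 + 84*m^3 - 500*m^2 + 400*m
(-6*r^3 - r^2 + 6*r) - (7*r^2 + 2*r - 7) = -6*r^3 - 8*r^2 + 4*r + 7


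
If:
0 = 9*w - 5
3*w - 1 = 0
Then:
No Solution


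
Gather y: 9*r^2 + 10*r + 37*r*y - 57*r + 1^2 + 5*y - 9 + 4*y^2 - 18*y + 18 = 9*r^2 - 47*r + 4*y^2 + y*(37*r - 13) + 10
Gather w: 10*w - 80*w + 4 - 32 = -70*w - 28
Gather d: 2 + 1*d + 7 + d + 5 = 2*d + 14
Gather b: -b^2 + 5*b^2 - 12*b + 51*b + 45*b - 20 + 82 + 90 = 4*b^2 + 84*b + 152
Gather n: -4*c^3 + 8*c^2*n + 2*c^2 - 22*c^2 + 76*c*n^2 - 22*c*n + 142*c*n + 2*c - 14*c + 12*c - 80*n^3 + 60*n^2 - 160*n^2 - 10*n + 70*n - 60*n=-4*c^3 - 20*c^2 - 80*n^3 + n^2*(76*c - 100) + n*(8*c^2 + 120*c)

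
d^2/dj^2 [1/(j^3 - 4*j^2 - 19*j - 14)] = 2*((4 - 3*j)*(-j^3 + 4*j^2 + 19*j + 14) - (-3*j^2 + 8*j + 19)^2)/(-j^3 + 4*j^2 + 19*j + 14)^3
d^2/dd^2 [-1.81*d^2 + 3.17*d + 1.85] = -3.62000000000000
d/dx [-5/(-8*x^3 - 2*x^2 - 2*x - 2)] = 5*(-12*x^2 - 2*x - 1)/(2*(4*x^3 + x^2 + x + 1)^2)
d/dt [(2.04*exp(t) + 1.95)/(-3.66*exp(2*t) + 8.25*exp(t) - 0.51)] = (7.4664*exp(2*t) + 14.274*exp(t) - 17.1279)*exp(t)/(13.3956*exp(4*t) - 60.39*exp(3*t) + 71.7957*exp(2*t) - 8.415*exp(t) + 0.2601)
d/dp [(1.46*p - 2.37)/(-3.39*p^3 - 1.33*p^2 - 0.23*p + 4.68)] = (9.8988*p^3 - 22.1611*p^2 - 6.3042*p + 6.2877)/(11.4921*p^6 + 9.0174*p^5 + 3.3283*p^4 - 31.1186*p^3 - 12.3959*p^2 - 2.1528*p + 21.9024)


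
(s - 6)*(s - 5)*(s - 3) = s^3 - 14*s^2 + 63*s - 90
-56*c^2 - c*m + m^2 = (-8*c + m)*(7*c + m)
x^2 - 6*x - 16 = (x - 8)*(x + 2)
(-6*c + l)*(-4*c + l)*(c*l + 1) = 24*c^3*l - 10*c^2*l^2 + 24*c^2 + c*l^3 - 10*c*l + l^2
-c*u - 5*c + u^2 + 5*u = (-c + u)*(u + 5)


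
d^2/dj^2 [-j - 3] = 0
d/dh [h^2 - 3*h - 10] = 2*h - 3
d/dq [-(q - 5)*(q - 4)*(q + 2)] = -3*q^2 + 14*q - 2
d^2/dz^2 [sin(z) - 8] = -sin(z)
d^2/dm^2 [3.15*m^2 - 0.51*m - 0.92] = 6.30000000000000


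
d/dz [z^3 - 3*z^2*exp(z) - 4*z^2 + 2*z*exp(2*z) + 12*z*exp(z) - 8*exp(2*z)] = -3*z^2*exp(z) + 3*z^2 + 4*z*exp(2*z) + 6*z*exp(z) - 8*z - 14*exp(2*z) + 12*exp(z)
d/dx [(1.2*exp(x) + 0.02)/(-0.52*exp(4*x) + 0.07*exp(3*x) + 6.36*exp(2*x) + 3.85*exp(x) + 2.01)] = (1.872*exp(4*x) - 0.1264*exp(3*x) - 7.6362*exp(2*x) - 0.2544*exp(x) + 2.335)*exp(x)/(0.2704*exp(8*x) - 0.0728*exp(7*x) - 6.6095*exp(6*x) - 3.1136*exp(5*x) + 38.8982*exp(4*x) + 49.2534*exp(3*x) + 40.3897*exp(2*x) + 15.477*exp(x) + 4.0401)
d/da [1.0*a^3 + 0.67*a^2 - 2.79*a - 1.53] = 3.0*a^2 + 1.34*a - 2.79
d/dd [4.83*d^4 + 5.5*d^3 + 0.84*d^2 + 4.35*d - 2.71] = 19.32*d^3 + 16.5*d^2 + 1.68*d + 4.35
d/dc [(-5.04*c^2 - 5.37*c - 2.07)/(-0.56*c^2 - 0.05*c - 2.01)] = (-2.7552*c^2 + 17.9424*c + 10.6902)/(0.3136*c^4 + 0.056*c^3 + 2.2537*c^2 + 0.201*c + 4.0401)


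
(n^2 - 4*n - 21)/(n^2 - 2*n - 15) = (n - 7)/(n - 5)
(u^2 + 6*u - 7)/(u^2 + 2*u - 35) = (u - 1)/(u - 5)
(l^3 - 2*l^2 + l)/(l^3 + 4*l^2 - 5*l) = (l - 1)/(l + 5)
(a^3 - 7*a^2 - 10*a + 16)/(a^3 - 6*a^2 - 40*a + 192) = (a^2 + a - 2)/(a^2 + 2*a - 24)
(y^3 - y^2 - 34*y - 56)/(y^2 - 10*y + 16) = (y^3 - y^2 - 34*y - 56)/(y^2 - 10*y + 16)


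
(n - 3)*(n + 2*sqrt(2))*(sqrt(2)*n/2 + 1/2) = sqrt(2)*n^3/2 - 3*sqrt(2)*n^2/2 + 5*n^2/2 - 15*n/2 + sqrt(2)*n - 3*sqrt(2)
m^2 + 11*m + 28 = (m + 4)*(m + 7)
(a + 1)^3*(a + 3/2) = a^4 + 9*a^3/2 + 15*a^2/2 + 11*a/2 + 3/2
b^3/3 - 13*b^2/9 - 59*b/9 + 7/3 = (b/3 + 1)*(b - 7)*(b - 1/3)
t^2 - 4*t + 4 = (t - 2)^2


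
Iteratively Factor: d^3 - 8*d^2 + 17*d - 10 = (d - 1)*(d^2 - 7*d + 10) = (d - 2)*(d - 1)*(d - 5)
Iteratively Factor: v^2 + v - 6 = (v - 2)*(v + 3)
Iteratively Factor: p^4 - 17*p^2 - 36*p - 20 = (p + 1)*(p^3 - p^2 - 16*p - 20) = (p + 1)*(p + 2)*(p^2 - 3*p - 10) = (p - 5)*(p + 1)*(p + 2)*(p + 2)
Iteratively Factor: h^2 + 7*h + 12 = (h + 3)*(h + 4)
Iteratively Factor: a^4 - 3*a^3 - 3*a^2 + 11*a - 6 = (a + 2)*(a^3 - 5*a^2 + 7*a - 3) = (a - 1)*(a + 2)*(a^2 - 4*a + 3) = (a - 1)^2*(a + 2)*(a - 3)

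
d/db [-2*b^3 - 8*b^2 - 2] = 2*b*(-3*b - 8)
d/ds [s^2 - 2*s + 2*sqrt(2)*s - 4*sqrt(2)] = 2*s - 2 + 2*sqrt(2)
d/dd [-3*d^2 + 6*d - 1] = 6 - 6*d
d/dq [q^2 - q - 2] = 2*q - 1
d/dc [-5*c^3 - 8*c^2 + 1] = c*(-15*c - 16)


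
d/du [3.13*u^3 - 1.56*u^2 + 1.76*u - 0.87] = 9.39*u^2 - 3.12*u + 1.76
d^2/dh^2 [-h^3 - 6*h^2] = -6*h - 12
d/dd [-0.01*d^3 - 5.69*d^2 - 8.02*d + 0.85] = -0.03*d^2 - 11.38*d - 8.02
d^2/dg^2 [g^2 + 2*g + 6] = 2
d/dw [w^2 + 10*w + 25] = 2*w + 10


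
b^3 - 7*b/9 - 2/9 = (b - 1)*(b + 1/3)*(b + 2/3)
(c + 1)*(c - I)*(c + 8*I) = c^3 + c^2 + 7*I*c^2 + 8*c + 7*I*c + 8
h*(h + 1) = h^2 + h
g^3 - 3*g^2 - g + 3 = (g - 3)*(g - 1)*(g + 1)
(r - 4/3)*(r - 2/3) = r^2 - 2*r + 8/9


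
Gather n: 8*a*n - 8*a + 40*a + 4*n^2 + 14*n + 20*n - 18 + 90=32*a + 4*n^2 + n*(8*a + 34) + 72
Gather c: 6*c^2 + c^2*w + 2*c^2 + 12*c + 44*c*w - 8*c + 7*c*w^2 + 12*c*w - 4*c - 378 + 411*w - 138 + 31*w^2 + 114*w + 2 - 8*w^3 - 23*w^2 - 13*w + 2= c^2*(w + 8) + c*(7*w^2 + 56*w) - 8*w^3 + 8*w^2 + 512*w - 512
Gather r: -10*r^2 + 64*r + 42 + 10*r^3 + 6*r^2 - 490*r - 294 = 10*r^3 - 4*r^2 - 426*r - 252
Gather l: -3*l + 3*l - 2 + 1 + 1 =0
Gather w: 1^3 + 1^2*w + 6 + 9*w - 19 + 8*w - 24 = 18*w - 36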